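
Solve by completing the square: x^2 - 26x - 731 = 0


Start: x^2 - 26x - 731 = 0
Move constant: x^2 - 26x = 731
Half of -26 is -13, squared is 169
Add 169 to both sides: x^2 - 26x + 169 = 900
(x - 13)^2 = 900
x - 13 = ±30
x = 13 + 30 = 43 or x = 13 - 30 = -17

x = -17, x = 43


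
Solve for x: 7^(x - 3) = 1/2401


Express both sides with the same base.
1/2401 = 7^(-4)
Since the bases match, equate exponents: x - 3 = -4
So x = -4 - (-3) = -1

x = -1


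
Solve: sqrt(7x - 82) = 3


Square both sides: 7x - 82 = 3^2 = 9
7x = 9 + 82 = 91
x = 13
Check: sqrt(7*13 - 82) = sqrt(9) = 3 ✓

x = 13


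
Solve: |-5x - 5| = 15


An absolute value equation |expr| = 15 gives two cases:
Case 1: -5x - 5 = 15
  -5x = 20, so x = -4
Case 2: -5x - 5 = -15
  -5x = -10, so x = 2

x = -4, x = 2


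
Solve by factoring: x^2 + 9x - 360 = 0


We need two numbers that multiply to -360 and add to 9.
Those numbers are 24 and -15 (since 24 * (-15) = -360 and 24 + (-15) = 9).
So x^2 + 9x - 360 = (x + 24)(x - 15) = 0
Setting each factor to zero: x = -24 or x = 15

x = -24, x = 15


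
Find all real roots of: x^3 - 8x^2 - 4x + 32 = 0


Let p(x) = x^3 - 8x^2 - 4x + 32. By the rational root theorem (leading coefficient 1), any rational root is an integer divisor of 32: try ±1, ±2, ... in turn.
Test x = 1: value = 21 ≠ 0.
Test x = -1: value = 27 ≠ 0.
Test x = 2: value = 0 ✓, so (x - 2) is a factor.
Synthetic division by (x - 2): bring down 1; 1(2) - 8 = -6; (-6)(2) - 4 = -16; (-16)(2) + 32 = 0 → quotient x^2 - 6x - 16, remainder 0.
Solve the quadratic x^2 - 6x - 16 = 0: discriminant = (-6)^2 - 4(1)(-16) = 36 + 64 = 100.
sqrt(100) = 10, so x = (6 ± 10)/2: x = 8 or x = -2.

x = -2, x = 2, x = 8


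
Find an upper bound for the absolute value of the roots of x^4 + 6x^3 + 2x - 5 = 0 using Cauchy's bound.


Cauchy's bound: all roots r satisfy |r| <= 1 + max(|a_i/a_n|) for i = 0,...,n-1
where a_n is the leading coefficient.

Coefficients: [1, 6, 0, 2, -5]
Leading coefficient a_n = 1
Ratios |a_i/a_n|: 6, 0, 2, 5
Maximum ratio: 6
Cauchy's bound: |r| <= 1 + 6 = 7

Upper bound = 7


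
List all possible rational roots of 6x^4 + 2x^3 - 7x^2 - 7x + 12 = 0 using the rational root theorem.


Rational root theorem: possible roots are ±p/q where:
  p divides the constant term (12): p ∈ {1, 2, 3, 4, 6, 12}
  q divides the leading coefficient (6): q ∈ {1, 2, 3, 6}

All possible rational roots: -12, -6, -4, -3, -2, -3/2, -4/3, -1, -2/3, -1/2, -1/3, -1/6, 1/6, 1/3, 1/2, 2/3, 1, 4/3, 3/2, 2, 3, 4, 6, 12

-12, -6, -4, -3, -2, -3/2, -4/3, -1, -2/3, -1/2, -1/3, -1/6, 1/6, 1/3, 1/2, 2/3, 1, 4/3, 3/2, 2, 3, 4, 6, 12


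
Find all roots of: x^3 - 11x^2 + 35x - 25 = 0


Let p(x) = x^3 - 11x^2 + 35x - 25. By the rational root theorem (leading coefficient 1), any rational root is an integer divisor of 25: try ±1, ±2, ... in turn.
Test x = 1: value = 0 ✓, so (x - 1) is a factor.
Synthetic division by (x - 1): bring down 1; 1(1) - 11 = -10; (-10)(1) + 35 = 25; 25(1) - 25 = 0 → quotient x^2 - 10x + 25, remainder 0.
Solve the quadratic x^2 - 10x + 25 = 0: discriminant = (-10)^2 - 4(1)(25) = 100 - 100 = 0.
Discriminant = 0, so a double root: x = 10/2 = 5.
Collecting all roots found:

x = 1, x = 5 (multiplicity 2)


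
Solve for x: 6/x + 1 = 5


Subtract 1 from both sides: 6/x = 4
Multiply both sides by x: 6 = 4 * x
Divide by 4: x = 3/2

x = 3/2


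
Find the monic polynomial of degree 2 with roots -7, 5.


A monic polynomial with roots -7, 5 is:
p(x) = (x + 7)(x - 5)
After multiplying by (x + 7): x + 7
After multiplying by (x - 5): x^2 + 2x - 35

x^2 + 2x - 35


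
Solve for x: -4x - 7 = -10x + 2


Starting with: -4x - 7 = -10x + 2
Move all x terms to left: (-4 + 10)x = 2 + 7
Simplify: 6x = 9
Divide both sides by 6: x = 3/2

x = 3/2


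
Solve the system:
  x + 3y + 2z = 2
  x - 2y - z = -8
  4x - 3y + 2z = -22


Using Cramer's rule. Expand each determinant along the first row.
D  = 1*[(-2)*2 - (-1)*(-3)] - 3*[1*2 - (-1)*4] + 2*[1*(-3) - (-2)*4]
  = 1*(-7) - 3*(6) + 2*(5) = -15
Dx = 2*[(-2)*2 - (-1)*(-3)] - 3*[(-8)*2 - (-1)*(-22)] + 2*[(-8)*(-3) - (-2)*(-22)]
  = 2*(-7) - 3*(-38) + 2*(-20) = 60
Dy = 1*[(-8)*2 - (-1)*(-22)] - 2*[1*2 - (-1)*4] + 2*[1*(-22) - (-8)*4]
  = 1*(-38) - 2*(6) + 2*(10) = -30
Dz = 1*[(-2)*(-22) - (-8)*(-3)] - 3*[1*(-22) - (-8)*4] + 2*[1*(-3) - (-2)*4]
  = 1*(20) - 3*(10) + 2*(5) = 0
x = Dx/D = 60/-15 = -4, y = Dy/D = -30/-15 = 2, z = Dz/D = 0/-15 = 0
Check eq1: (1)(-4) + (3)(2) + (2)(0) = 2 = 2 ✓
Check eq2: (1)(-4) + (-2)(2) + (-1)(0) = -8 = -8 ✓
Check eq3: (4)(-4) + (-3)(2) + (2)(0) = -22 = -22 ✓

x = -4, y = 2, z = 0


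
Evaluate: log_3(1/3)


We need the exponent such that 3^? = 1/3
3^(-1) = 1/3^1 = 1/3
Therefore log_3(1/3) = -1

-1


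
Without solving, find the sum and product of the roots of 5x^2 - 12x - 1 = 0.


By Vieta's formulas for ax^2 + bx + c = 0:
  Sum of roots = -b/a
  Product of roots = c/a

Here a = 5, b = -12, c = -1
Sum = -(-12)/5 = 12/5
Product = -1/5 = -1/5

Sum = 12/5, Product = -1/5


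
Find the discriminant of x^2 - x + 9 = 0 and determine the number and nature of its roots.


For ax^2 + bx + c = 0, discriminant D = b^2 - 4ac
Here a = 1, b = -1, c = 9
D = (-1)^2 - 4(1)(9) = 1 - 36 = -35

D = -35 < 0
The equation has no real roots (2 complex conjugate roots).

Discriminant = -35, no real roots (2 complex conjugate roots)


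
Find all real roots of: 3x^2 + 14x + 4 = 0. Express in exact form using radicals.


Using the quadratic formula: x = (-b ± sqrt(b^2 - 4ac)) / (2a)
Here a = 3, b = 14, c = 4
Discriminant = b^2 - 4ac = 14^2 - 4(3)(4) = 196 - 48 = 148
Since discriminant = 148 > 0, there are two real roots.
x = (-14 ± 2*sqrt(37)) / 6
Simplifying: x = (-7 ± sqrt(37)) / 3
Numerically: x ≈ -0.3057 or x ≈ -4.3609

x = (-7 + sqrt(37)) / 3 or x = (-7 - sqrt(37)) / 3


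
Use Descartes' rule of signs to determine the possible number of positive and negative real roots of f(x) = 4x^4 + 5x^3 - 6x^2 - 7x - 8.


Descartes' rule of signs:

For positive roots, count sign changes in f(x) = 4x^4 + 5x^3 - 6x^2 - 7x - 8:
Signs of coefficients: +, +, -, -, -
Number of sign changes: 1
Possible positive real roots: 1

For negative roots, examine f(-x) = 4x^4 - 5x^3 - 6x^2 + 7x - 8:
Signs of coefficients: +, -, -, +, -
Number of sign changes: 3
Possible negative real roots: 3, 1

Positive roots: 1; Negative roots: 3 or 1


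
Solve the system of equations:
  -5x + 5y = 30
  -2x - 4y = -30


Using Cramer's rule:
Determinant D = (-5)(-4) - (-2)(5) = 20 + 10 = 30
Dx = (30)(-4) - (-30)(5) = -120 + 150 = 30
Dy = (-5)(-30) - (-2)(30) = 150 + 60 = 210
x = Dx/D = 30/30 = 1
y = Dy/D = 210/30 = 7

x = 1, y = 7


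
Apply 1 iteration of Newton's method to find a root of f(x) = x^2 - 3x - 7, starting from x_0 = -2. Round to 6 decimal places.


Newton's method: x_(n+1) = x_n - f(x_n)/f'(x_n)
f(x) = x^2 - 3x - 7
f'(x) = 2x - 3

Iteration 1:
  f(-2.000000) = 3.000000
  f'(-2.000000) = -7.000000
  x_1 = -2.000000 - (3.000000)/(-7.000000) = -1.571429

x_1 = -1.571429


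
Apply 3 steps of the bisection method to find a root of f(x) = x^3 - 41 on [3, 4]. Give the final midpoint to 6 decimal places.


f(x) = x^3 - 41
f(3) = -14 < 0
f(4) = 23 > 0

Step 1: midpoint = (3.000000 + 4.000000)/2 = 3.500000
  f(3.500000) = 1.875000
  f(mid) > 0, so root is in [3.000000, 3.500000]

Step 2: midpoint = (3.000000 + 3.500000)/2 = 3.250000
  f(3.250000) = -6.671875
  f(mid) < 0, so root is in [3.250000, 3.500000]

Step 3: midpoint = (3.250000 + 3.500000)/2 = 3.375000
  f(3.375000) = -2.556641
  f(mid) < 0, so root is in [3.375000, 3.500000]

midpoint = 3.375000


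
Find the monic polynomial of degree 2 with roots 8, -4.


A monic polynomial with roots 8, -4 is:
p(x) = (x - 8)(x + 4)
After multiplying by (x - 8): x - 8
After multiplying by (x + 4): x^2 - 4x - 32

x^2 - 4x - 32


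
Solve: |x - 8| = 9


An absolute value equation |expr| = 9 gives two cases:
Case 1: x - 8 = 9
  x = 17, so x = 17
Case 2: x - 8 = -9
  x = -1, so x = -1

x = -1, x = 17


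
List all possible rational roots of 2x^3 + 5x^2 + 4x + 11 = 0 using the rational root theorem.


Rational root theorem: possible roots are ±p/q where:
  p divides the constant term (11): p ∈ {1, 11}
  q divides the leading coefficient (2): q ∈ {1, 2}

All possible rational roots: -11, -11/2, -1, -1/2, 1/2, 1, 11/2, 11

-11, -11/2, -1, -1/2, 1/2, 1, 11/2, 11


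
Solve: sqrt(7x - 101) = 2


Square both sides: 7x - 101 = 2^2 = 4
7x = 4 + 101 = 105
x = 15
Check: sqrt(7*15 - 101) = sqrt(4) = 2 ✓

x = 15


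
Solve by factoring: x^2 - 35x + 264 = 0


We need two numbers that multiply to 264 and add to -35.
Those numbers are -11 and -24 (since (-11) * (-24) = 264 and (-11) + (-24) = -35).
So x^2 - 35x + 264 = (x - 11)(x - 24) = 0
Setting each factor to zero: x = 11 or x = 24

x = 11, x = 24


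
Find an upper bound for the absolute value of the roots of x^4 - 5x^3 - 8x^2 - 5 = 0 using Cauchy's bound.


Cauchy's bound: all roots r satisfy |r| <= 1 + max(|a_i/a_n|) for i = 0,...,n-1
where a_n is the leading coefficient.

Coefficients: [1, -5, -8, 0, -5]
Leading coefficient a_n = 1
Ratios |a_i/a_n|: 5, 8, 0, 5
Maximum ratio: 8
Cauchy's bound: |r| <= 1 + 8 = 9

Upper bound = 9


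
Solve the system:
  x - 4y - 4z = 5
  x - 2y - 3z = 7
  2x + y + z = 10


Using Cramer's rule. Expand each determinant along the first row.
D  = 1*[(-2)*1 - (-3)*1] - (-4)*[1*1 - (-3)*2] + (-4)*[1*1 - (-2)*2]
  = 1*(1) - (-4)*(7) + (-4)*(5) = 9
Dx = 5*[(-2)*1 - (-3)*1] - (-4)*[7*1 - (-3)*10] + (-4)*[7*1 - (-2)*10]
  = 5*(1) - (-4)*(37) + (-4)*(27) = 45
Dy = 1*[7*1 - (-3)*10] - 5*[1*1 - (-3)*2] + (-4)*[1*10 - 7*2]
  = 1*(37) - 5*(7) + (-4)*(-4) = 18
Dz = 1*[(-2)*10 - 7*1] - (-4)*[1*10 - 7*2] + 5*[1*1 - (-2)*2]
  = 1*(-27) - (-4)*(-4) + 5*(5) = -18
x = Dx/D = 45/9 = 5, y = Dy/D = 18/9 = 2, z = Dz/D = -18/9 = -2
Check eq1: (1)(5) + (-4)(2) + (-4)(-2) = 5 = 5 ✓
Check eq2: (1)(5) + (-2)(2) + (-3)(-2) = 7 = 7 ✓
Check eq3: (2)(5) + (1)(2) + (1)(-2) = 10 = 10 ✓

x = 5, y = 2, z = -2


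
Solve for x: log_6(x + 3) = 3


Convert to exponential form: x + 3 = 6^3 = 216
x = 216 - 3 = 213
Check: log_6(213 + 3) = log_6(216) = log_6(216) = 3 ✓

x = 213


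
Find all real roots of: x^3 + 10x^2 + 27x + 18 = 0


Let p(x) = x^3 + 10x^2 + 27x + 18. By the rational root theorem (leading coefficient 1), any rational root is an integer divisor of 18: try ±1, ±2, ... in turn.
Test x = 1: value = 56 ≠ 0.
Test x = -1: value = 0 ✓, so (x + 1) is a factor.
Synthetic division by (x + 1): bring down 1; 1(-1) + 10 = 9; 9(-1) + 27 = 18; 18(-1) + 18 = 0 → quotient x^2 + 9x + 18, remainder 0.
Solve the quadratic x^2 + 9x + 18 = 0: discriminant = 9^2 - 4(1)(18) = 81 - 72 = 9.
sqrt(9) = 3, so x = (-9 ± 3)/2: x = -3 or x = -6.

x = -6, x = -3, x = -1


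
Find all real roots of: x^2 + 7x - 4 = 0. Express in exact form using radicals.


Using the quadratic formula: x = (-b ± sqrt(b^2 - 4ac)) / (2a)
Here a = 1, b = 7, c = -4
Discriminant = b^2 - 4ac = 7^2 - 4(1)(-4) = 49 + 16 = 65
Since discriminant = 65 > 0, there are two real roots.
x = (-7 ± sqrt(65)) / 2
Numerically: x ≈ 0.5311 or x ≈ -7.5311

x = (-7 + sqrt(65)) / 2 or x = (-7 - sqrt(65)) / 2


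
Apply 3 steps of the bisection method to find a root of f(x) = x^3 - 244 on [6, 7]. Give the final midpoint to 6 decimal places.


f(x) = x^3 - 244
f(6) = -28 < 0
f(7) = 99 > 0

Step 1: midpoint = (6.000000 + 7.000000)/2 = 6.500000
  f(6.500000) = 30.625000
  f(mid) > 0, so root is in [6.000000, 6.500000]

Step 2: midpoint = (6.000000 + 6.500000)/2 = 6.250000
  f(6.250000) = 0.140625
  f(mid) > 0, so root is in [6.000000, 6.250000]

Step 3: midpoint = (6.000000 + 6.250000)/2 = 6.125000
  f(6.125000) = -14.216797
  f(mid) < 0, so root is in [6.125000, 6.250000]

midpoint = 6.125000


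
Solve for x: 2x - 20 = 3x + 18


Starting with: 2x - 20 = 3x + 18
Move all x terms to left: (2 - 3)x = 18 + 20
Simplify: -x = 38
Divide both sides by -1: x = -38

x = -38


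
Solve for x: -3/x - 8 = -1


Subtract -8 from both sides: -3/x = 7
Multiply both sides by x: -3 = 7 * x
Divide by 7: x = -3/7

x = -3/7


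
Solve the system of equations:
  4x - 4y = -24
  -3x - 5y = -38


Using Cramer's rule:
Determinant D = (4)(-5) - (-3)(-4) = -20 - 12 = -32
Dx = (-24)(-5) - (-38)(-4) = 120 - 152 = -32
Dy = (4)(-38) - (-3)(-24) = -152 - 72 = -224
x = Dx/D = -32/-32 = 1
y = Dy/D = -224/-32 = 7

x = 1, y = 7


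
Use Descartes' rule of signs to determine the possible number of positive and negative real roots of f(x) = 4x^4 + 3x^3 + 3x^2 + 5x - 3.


Descartes' rule of signs:

For positive roots, count sign changes in f(x) = 4x^4 + 3x^3 + 3x^2 + 5x - 3:
Signs of coefficients: +, +, +, +, -
Number of sign changes: 1
Possible positive real roots: 1

For negative roots, examine f(-x) = 4x^4 - 3x^3 + 3x^2 - 5x - 3:
Signs of coefficients: +, -, +, -, -
Number of sign changes: 3
Possible negative real roots: 3, 1

Positive roots: 1; Negative roots: 3 or 1


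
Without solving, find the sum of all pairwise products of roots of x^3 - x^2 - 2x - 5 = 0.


By Vieta's formulas for x^3 + bx^2 + cx + d = 0:
  r1 + r2 + r3 = -b/a = 1
  r1*r2 + r1*r3 + r2*r3 = c/a = -2
  r1*r2*r3 = -d/a = 5


Sum of pairwise products = -2


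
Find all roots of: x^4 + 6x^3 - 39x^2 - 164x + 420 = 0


Let p(x) = x^4 + 6x^3 - 39x^2 - 164x + 420. By the rational root theorem (leading coefficient 1), any rational root is an integer divisor of 420: try ±1, ±2, ... in turn.
Test x = 1: value = 224 ≠ 0.
Test x = -1: value = 540 ≠ 0.
Test x = 2: value = 0 ✓, so (x - 2) is a factor.
Synthetic division by (x - 2): bring down 1; 1(2) + 6 = 8; 8(2) - 39 = -23; (-23)(2) - 164 = -210; (-210)(2) + 420 = 0 → quotient x^3 + 8x^2 - 23x - 210, remainder 0.
Continue with the quotient x^3 + 8x^2 - 23x - 210 (candidates must divide 210; re-test x = 2 first in case it repeats).
Test x = 2: value = -216 ≠ 0.
Test x = -2: value = -140 ≠ 0.
Test x = 3: value = -180 ≠ 0.
Test x = -3: value = -96 ≠ 0.
Test x = 5: value = 0 ✓, so (x - 5) is a factor.
Synthetic division by (x - 5): bring down 1; 1(5) + 8 = 13; 13(5) - 23 = 42; 42(5) - 210 = 0 → quotient x^2 + 13x + 42, remainder 0.
Solve the quadratic x^2 + 13x + 42 = 0: discriminant = 13^2 - 4(1)(42) = 169 - 168 = 1.
sqrt(1) = 1, so x = (-13 ± 1)/2: x = -6 or x = -7.
Collecting all roots found:

x = -7, x = -6, x = 2, x = 5


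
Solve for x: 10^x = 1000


Express both sides with the same base.
1000 = 10^3
Since the bases match: x = 3

x = 3


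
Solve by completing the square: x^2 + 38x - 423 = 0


Start: x^2 + 38x - 423 = 0
Move constant: x^2 + 38x = 423
Half of 38 is 19, squared is 361
Add 361 to both sides: x^2 + 38x + 361 = 784
(x + 19)^2 = 784
x + 19 = ±28
x = -19 + 28 = 9 or x = -19 - 28 = -47

x = -47, x = 9


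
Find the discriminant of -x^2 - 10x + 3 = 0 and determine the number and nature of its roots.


For ax^2 + bx + c = 0, discriminant D = b^2 - 4ac
Here a = -1, b = -10, c = 3
D = (-10)^2 - 4(-1)(3) = 100 + 12 = 112

D = 112 > 0 but not a perfect square
The equation has 2 distinct real irrational roots.

Discriminant = 112, 2 distinct real irrational roots


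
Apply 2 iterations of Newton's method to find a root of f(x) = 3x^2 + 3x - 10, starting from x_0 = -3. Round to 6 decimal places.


Newton's method: x_(n+1) = x_n - f(x_n)/f'(x_n)
f(x) = 3x^2 + 3x - 10
f'(x) = 6x + 3

Iteration 1:
  f(-3.000000) = 8.000000
  f'(-3.000000) = -15.000000
  x_1 = -3.000000 - (8.000000)/(-15.000000) = -2.466667

Iteration 2:
  f(-2.466667) = 0.853333
  f'(-2.466667) = -11.800000
  x_2 = -2.466667 - (0.853333)/(-11.800000) = -2.394350

x_2 = -2.394350


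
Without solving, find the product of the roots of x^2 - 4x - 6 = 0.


By Vieta's formulas for ax^2 + bx + c = 0:
  Sum of roots = -b/a
  Product of roots = c/a

Here a = 1, b = -4, c = -6
Sum = -(-4)/1 = 4
Product = -6/1 = -6

Product = -6


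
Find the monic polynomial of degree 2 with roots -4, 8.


A monic polynomial with roots -4, 8 is:
p(x) = (x + 4)(x - 8)
After multiplying by (x + 4): x + 4
After multiplying by (x - 8): x^2 - 4x - 32

x^2 - 4x - 32


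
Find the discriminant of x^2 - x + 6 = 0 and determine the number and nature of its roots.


For ax^2 + bx + c = 0, discriminant D = b^2 - 4ac
Here a = 1, b = -1, c = 6
D = (-1)^2 - 4(1)(6) = 1 - 24 = -23

D = -23 < 0
The equation has no real roots (2 complex conjugate roots).

Discriminant = -23, no real roots (2 complex conjugate roots)


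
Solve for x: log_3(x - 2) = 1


Convert to exponential form: x - 2 = 3^1 = 3
x = 3 + 2 = 5
Check: log_3(5 - 2) = log_3(3) = log_3(3) = 1 ✓

x = 5


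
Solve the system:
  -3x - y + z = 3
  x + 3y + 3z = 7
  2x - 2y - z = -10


Using Cramer's rule. Expand each determinant along the first row.
D  = (-3)*[3*(-1) - 3*(-2)] - (-1)*[1*(-1) - 3*2] + 1*[1*(-2) - 3*2]
  = (-3)*(3) - (-1)*(-7) + 1*(-8) = -24
Dx = 3*[3*(-1) - 3*(-2)] - (-1)*[7*(-1) - 3*(-10)] + 1*[7*(-2) - 3*(-10)]
  = 3*(3) - (-1)*(23) + 1*(16) = 48
Dy = (-3)*[7*(-1) - 3*(-10)] - 3*[1*(-1) - 3*2] + 1*[1*(-10) - 7*2]
  = (-3)*(23) - 3*(-7) + 1*(-24) = -72
Dz = (-3)*[3*(-10) - 7*(-2)] - (-1)*[1*(-10) - 7*2] + 3*[1*(-2) - 3*2]
  = (-3)*(-16) - (-1)*(-24) + 3*(-8) = 0
x = Dx/D = 48/-24 = -2, y = Dy/D = -72/-24 = 3, z = Dz/D = 0/-24 = 0
Check eq1: (-3)(-2) + (-1)(3) + (1)(0) = 3 = 3 ✓
Check eq2: (1)(-2) + (3)(3) + (3)(0) = 7 = 7 ✓
Check eq3: (2)(-2) + (-2)(3) + (-1)(0) = -10 = -10 ✓

x = -2, y = 3, z = 0


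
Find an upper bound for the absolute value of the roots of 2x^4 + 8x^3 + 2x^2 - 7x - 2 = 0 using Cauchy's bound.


Cauchy's bound: all roots r satisfy |r| <= 1 + max(|a_i/a_n|) for i = 0,...,n-1
where a_n is the leading coefficient.

Coefficients: [2, 8, 2, -7, -2]
Leading coefficient a_n = 2
Ratios |a_i/a_n|: 4, 1, 7/2, 1
Maximum ratio: 4
Cauchy's bound: |r| <= 1 + 4 = 5

Upper bound = 5


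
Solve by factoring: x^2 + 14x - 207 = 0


We need two numbers that multiply to -207 and add to 14.
Those numbers are -9 and 23 (since (-9) * 23 = -207 and (-9) + 23 = 14).
So x^2 + 14x - 207 = (x - 9)(x + 23) = 0
Setting each factor to zero: x = 9 or x = -23

x = -23, x = 9


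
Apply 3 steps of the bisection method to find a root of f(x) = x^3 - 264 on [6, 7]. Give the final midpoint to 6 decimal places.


f(x) = x^3 - 264
f(6) = -48 < 0
f(7) = 79 > 0

Step 1: midpoint = (6.000000 + 7.000000)/2 = 6.500000
  f(6.500000) = 10.625000
  f(mid) > 0, so root is in [6.000000, 6.500000]

Step 2: midpoint = (6.000000 + 6.500000)/2 = 6.250000
  f(6.250000) = -19.859375
  f(mid) < 0, so root is in [6.250000, 6.500000]

Step 3: midpoint = (6.250000 + 6.500000)/2 = 6.375000
  f(6.375000) = -4.916016
  f(mid) < 0, so root is in [6.375000, 6.500000]

midpoint = 6.375000


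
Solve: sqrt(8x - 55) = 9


Square both sides: 8x - 55 = 9^2 = 81
8x = 81 + 55 = 136
x = 17
Check: sqrt(8*17 - 55) = sqrt(81) = 9 ✓

x = 17


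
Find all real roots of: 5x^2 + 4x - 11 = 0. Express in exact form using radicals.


Using the quadratic formula: x = (-b ± sqrt(b^2 - 4ac)) / (2a)
Here a = 5, b = 4, c = -11
Discriminant = b^2 - 4ac = 4^2 - 4(5)(-11) = 16 + 220 = 236
Since discriminant = 236 > 0, there are two real roots.
x = (-4 ± 2*sqrt(59)) / 10
Simplifying: x = (-2 ± sqrt(59)) / 5
Numerically: x ≈ 1.1362 or x ≈ -1.9362

x = (-2 + sqrt(59)) / 5 or x = (-2 - sqrt(59)) / 5


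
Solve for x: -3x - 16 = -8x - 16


Starting with: -3x - 16 = -8x - 16
Move all x terms to left: (-3 + 8)x = -16 + 16
Simplify: 5x = 0
Divide both sides by 5: x = 0

x = 0


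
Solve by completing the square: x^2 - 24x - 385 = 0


Start: x^2 - 24x - 385 = 0
Move constant: x^2 - 24x = 385
Half of -24 is -12, squared is 144
Add 144 to both sides: x^2 - 24x + 144 = 529
(x - 12)^2 = 529
x - 12 = ±23
x = 12 + 23 = 35 or x = 12 - 23 = -11

x = -11, x = 35


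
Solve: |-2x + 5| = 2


An absolute value equation |expr| = 2 gives two cases:
Case 1: -2x + 5 = 2
  -2x = -3, so x = 3/2
Case 2: -2x + 5 = -2
  -2x = -7, so x = 7/2

x = 3/2, x = 7/2


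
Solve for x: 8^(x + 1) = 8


Express both sides with the same base.
8 = 8^1
Since the bases match, equate exponents: x + 1 = 1
So x = 1 - (1) = 0

x = 0


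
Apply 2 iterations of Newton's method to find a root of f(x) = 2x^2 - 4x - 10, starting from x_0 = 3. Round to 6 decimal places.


Newton's method: x_(n+1) = x_n - f(x_n)/f'(x_n)
f(x) = 2x^2 - 4x - 10
f'(x) = 4x - 4

Iteration 1:
  f(3.000000) = -4.000000
  f'(3.000000) = 8.000000
  x_1 = 3.000000 - (-4.000000)/(8.000000) = 3.500000

Iteration 2:
  f(3.500000) = 0.500000
  f'(3.500000) = 10.000000
  x_2 = 3.500000 - (0.500000)/(10.000000) = 3.450000

x_2 = 3.450000


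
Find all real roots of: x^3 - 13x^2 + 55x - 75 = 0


Let p(x) = x^3 - 13x^2 + 55x - 75. By the rational root theorem (leading coefficient 1), any rational root is an integer divisor of 75: try ±1, ±2, ... in turn.
Test x = 1: value = -32 ≠ 0.
Test x = -1: value = -144 ≠ 0.
Test x = 3: value = 0 ✓, so (x - 3) is a factor.
Synthetic division by (x - 3): bring down 1; 1(3) - 13 = -10; (-10)(3) + 55 = 25; 25(3) - 75 = 0 → quotient x^2 - 10x + 25, remainder 0.
Solve the quadratic x^2 - 10x + 25 = 0: discriminant = (-10)^2 - 4(1)(25) = 100 - 100 = 0.
Discriminant = 0, so a double root: x = 10/2 = 5.

x = 3, x = 5 (multiplicity 2)


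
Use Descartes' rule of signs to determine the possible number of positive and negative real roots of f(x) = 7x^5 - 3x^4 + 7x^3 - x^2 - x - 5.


Descartes' rule of signs:

For positive roots, count sign changes in f(x) = 7x^5 - 3x^4 + 7x^3 - x^2 - x - 5:
Signs of coefficients: +, -, +, -, -, -
Number of sign changes: 3
Possible positive real roots: 3, 1

For negative roots, examine f(-x) = -7x^5 - 3x^4 - 7x^3 - x^2 + x - 5:
Signs of coefficients: -, -, -, -, +, -
Number of sign changes: 2
Possible negative real roots: 2, 0

Positive roots: 3 or 1; Negative roots: 2 or 0


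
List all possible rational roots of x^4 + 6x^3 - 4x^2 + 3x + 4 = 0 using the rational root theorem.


Rational root theorem: possible roots are ±p/q where:
  p divides the constant term (4): p ∈ {1, 2, 4}
  q divides the leading coefficient (1): q ∈ {1}

All possible rational roots: -4, -2, -1, 1, 2, 4

-4, -2, -1, 1, 2, 4


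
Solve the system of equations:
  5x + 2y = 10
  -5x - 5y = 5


Using Cramer's rule:
Determinant D = (5)(-5) - (-5)(2) = -25 + 10 = -15
Dx = (10)(-5) - (5)(2) = -50 - 10 = -60
Dy = (5)(5) - (-5)(10) = 25 + 50 = 75
x = Dx/D = -60/-15 = 4
y = Dy/D = 75/-15 = -5

x = 4, y = -5


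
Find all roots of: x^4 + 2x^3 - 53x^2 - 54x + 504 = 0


Let p(x) = x^4 + 2x^3 - 53x^2 - 54x + 504. By the rational root theorem (leading coefficient 1), any rational root is an integer divisor of 504: try ±1, ±2, ... in turn.
Test x = 1: value = 400 ≠ 0.
Test x = -1: value = 504 ≠ 0.
Test x = 2: value = 216 ≠ 0.
Test x = -2: value = 400 ≠ 0.
Test x = 3: value = 0 ✓, so (x - 3) is a factor.
Synthetic division by (x - 3): bring down 1; 1(3) + 2 = 5; 5(3) - 53 = -38; (-38)(3) - 54 = -168; (-168)(3) + 504 = 0 → quotient x^3 + 5x^2 - 38x - 168, remainder 0.
Continue with the quotient x^3 + 5x^2 - 38x - 168 (candidates must divide 168; re-test x = 3 first in case it repeats).
Test x = 3: value = -210 ≠ 0.
Test x = -3: value = -36 ≠ 0.
Test x = 4: value = -176 ≠ 0.
Test x = -4: value = 0 ✓, so (x + 4) is a factor.
Synthetic division by (x + 4): bring down 1; 1(-4) + 5 = 1; 1(-4) - 38 = -42; (-42)(-4) - 168 = 0 → quotient x^2 + x - 42, remainder 0.
Solve the quadratic x^2 + x - 42 = 0: discriminant = 1^2 - 4(1)(-42) = 1 + 168 = 169.
sqrt(169) = 13, so x = (-1 ± 13)/2: x = 6 or x = -7.
Collecting all roots found:

x = -7, x = -4, x = 3, x = 6


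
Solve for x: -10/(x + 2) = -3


Multiply both sides by (x + 2): -10 = -3(x + 2)
Distribute: -10 = -3x - 6
-3x = -10 + 6 = -4
x = 4/3

x = 4/3


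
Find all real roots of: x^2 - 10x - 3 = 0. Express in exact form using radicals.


Using the quadratic formula: x = (-b ± sqrt(b^2 - 4ac)) / (2a)
Here a = 1, b = -10, c = -3
Discriminant = b^2 - 4ac = (-10)^2 - 4(1)(-3) = 100 + 12 = 112
Since discriminant = 112 > 0, there are two real roots.
x = (10 ± 4*sqrt(7)) / 2
Simplifying: x = 5 ± 2*sqrt(7)
Numerically: x ≈ 10.2915 or x ≈ -0.2915

x = 5 + 2*sqrt(7) or x = 5 - 2*sqrt(7)


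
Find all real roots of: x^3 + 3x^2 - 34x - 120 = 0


Let p(x) = x^3 + 3x^2 - 34x - 120. By the rational root theorem (leading coefficient 1), any rational root is an integer divisor of 120: try ±1, ±2, ... in turn.
Test x = 1: value = -150 ≠ 0.
Test x = -1: value = -84 ≠ 0.
Test x = 2: value = -168 ≠ 0.
Test x = -2: value = -48 ≠ 0.
Test x = 3: value = -168 ≠ 0.
Test x = -3: value = -18 ≠ 0.
Test x = 4: value = -144 ≠ 0.
Test x = -4: value = 0 ✓, so (x + 4) is a factor.
Synthetic division by (x + 4): bring down 1; 1(-4) + 3 = -1; (-1)(-4) - 34 = -30; (-30)(-4) - 120 = 0 → quotient x^2 - x - 30, remainder 0.
Solve the quadratic x^2 - x - 30 = 0: discriminant = (-1)^2 - 4(1)(-30) = 1 + 120 = 121.
sqrt(121) = 11, so x = (1 ± 11)/2: x = 6 or x = -5.

x = -5, x = -4, x = 6


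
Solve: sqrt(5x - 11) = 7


Square both sides: 5x - 11 = 7^2 = 49
5x = 49 + 11 = 60
x = 12
Check: sqrt(5*12 - 11) = sqrt(49) = 7 ✓

x = 12


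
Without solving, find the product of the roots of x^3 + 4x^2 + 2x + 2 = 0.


By Vieta's formulas for x^3 + bx^2 + cx + d = 0:
  r1 + r2 + r3 = -b/a = -4
  r1*r2 + r1*r3 + r2*r3 = c/a = 2
  r1*r2*r3 = -d/a = -2


Product = -2


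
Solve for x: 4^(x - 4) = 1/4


Express both sides with the same base.
1/4 = 4^(-1)
Since the bases match, equate exponents: x - 4 = -1
So x = -1 - (-4) = 3

x = 3


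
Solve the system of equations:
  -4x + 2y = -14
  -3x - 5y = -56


Using Cramer's rule:
Determinant D = (-4)(-5) - (-3)(2) = 20 + 6 = 26
Dx = (-14)(-5) - (-56)(2) = 70 + 112 = 182
Dy = (-4)(-56) - (-3)(-14) = 224 - 42 = 182
x = Dx/D = 182/26 = 7
y = Dy/D = 182/26 = 7

x = 7, y = 7


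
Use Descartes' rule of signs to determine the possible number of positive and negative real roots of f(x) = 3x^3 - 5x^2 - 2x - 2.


Descartes' rule of signs:

For positive roots, count sign changes in f(x) = 3x^3 - 5x^2 - 2x - 2:
Signs of coefficients: +, -, -, -
Number of sign changes: 1
Possible positive real roots: 1

For negative roots, examine f(-x) = -3x^3 - 5x^2 + 2x - 2:
Signs of coefficients: -, -, +, -
Number of sign changes: 2
Possible negative real roots: 2, 0

Positive roots: 1; Negative roots: 2 or 0


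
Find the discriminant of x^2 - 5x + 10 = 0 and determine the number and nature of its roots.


For ax^2 + bx + c = 0, discriminant D = b^2 - 4ac
Here a = 1, b = -5, c = 10
D = (-5)^2 - 4(1)(10) = 25 - 40 = -15

D = -15 < 0
The equation has no real roots (2 complex conjugate roots).

Discriminant = -15, no real roots (2 complex conjugate roots)


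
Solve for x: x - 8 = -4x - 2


Starting with: x - 8 = -4x - 2
Move all x terms to left: (1 + 4)x = -2 + 8
Simplify: 5x = 6
Divide both sides by 5: x = 6/5

x = 6/5


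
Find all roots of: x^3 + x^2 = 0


The lowest-degree term is x^2, so x = 0 is a root with multiplicity 2. Factor out x^2:
  x + 1 = 0
Linear factor x + 1 = 0 gives x = -1.
Collecting all roots found:

x = -1, x = 0 (multiplicity 2)


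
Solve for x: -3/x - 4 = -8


Subtract -4 from both sides: -3/x = -4
Multiply both sides by x: -3 = -4 * x
Divide by -4: x = 3/4

x = 3/4


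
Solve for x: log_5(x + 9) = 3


Convert to exponential form: x + 9 = 5^3 = 125
x = 125 - 9 = 116
Check: log_5(116 + 9) = log_5(125) = log_5(125) = 3 ✓

x = 116


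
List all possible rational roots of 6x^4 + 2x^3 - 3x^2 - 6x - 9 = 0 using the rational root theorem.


Rational root theorem: possible roots are ±p/q where:
  p divides the constant term (-9): p ∈ {1, 3, 9}
  q divides the leading coefficient (6): q ∈ {1, 2, 3, 6}

All possible rational roots: -9, -9/2, -3, -3/2, -1, -1/2, -1/3, -1/6, 1/6, 1/3, 1/2, 1, 3/2, 3, 9/2, 9

-9, -9/2, -3, -3/2, -1, -1/2, -1/3, -1/6, 1/6, 1/3, 1/2, 1, 3/2, 3, 9/2, 9


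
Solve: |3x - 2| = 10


An absolute value equation |expr| = 10 gives two cases:
Case 1: 3x - 2 = 10
  3x = 12, so x = 4
Case 2: 3x - 2 = -10
  3x = -8, so x = -8/3

x = -8/3, x = 4


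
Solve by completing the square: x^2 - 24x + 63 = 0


Start: x^2 - 24x + 63 = 0
Move constant: x^2 - 24x = -63
Half of -24 is -12, squared is 144
Add 144 to both sides: x^2 - 24x + 144 = 81
(x - 12)^2 = 81
x - 12 = ±9
x = 12 + 9 = 21 or x = 12 - 9 = 3

x = 3, x = 21


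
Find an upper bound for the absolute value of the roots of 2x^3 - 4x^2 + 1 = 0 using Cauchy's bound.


Cauchy's bound: all roots r satisfy |r| <= 1 + max(|a_i/a_n|) for i = 0,...,n-1
where a_n is the leading coefficient.

Coefficients: [2, -4, 0, 1]
Leading coefficient a_n = 2
Ratios |a_i/a_n|: 2, 0, 1/2
Maximum ratio: 2
Cauchy's bound: |r| <= 1 + 2 = 3

Upper bound = 3


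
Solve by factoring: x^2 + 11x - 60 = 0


We need two numbers that multiply to -60 and add to 11.
Those numbers are -4 and 15 (since (-4) * 15 = -60 and (-4) + 15 = 11).
So x^2 + 11x - 60 = (x - 4)(x + 15) = 0
Setting each factor to zero: x = 4 or x = -15

x = -15, x = 4


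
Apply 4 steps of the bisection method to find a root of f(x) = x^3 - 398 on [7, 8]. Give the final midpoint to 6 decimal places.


f(x) = x^3 - 398
f(7) = -55 < 0
f(8) = 114 > 0

Step 1: midpoint = (7.000000 + 8.000000)/2 = 7.500000
  f(7.500000) = 23.875000
  f(mid) > 0, so root is in [7.000000, 7.500000]

Step 2: midpoint = (7.000000 + 7.500000)/2 = 7.250000
  f(7.250000) = -16.921875
  f(mid) < 0, so root is in [7.250000, 7.500000]

Step 3: midpoint = (7.250000 + 7.500000)/2 = 7.375000
  f(7.375000) = 3.130859
  f(mid) > 0, so root is in [7.250000, 7.375000]

Step 4: midpoint = (7.250000 + 7.375000)/2 = 7.312500
  f(7.312500) = -6.981201
  f(mid) < 0, so root is in [7.312500, 7.375000]

midpoint = 7.312500


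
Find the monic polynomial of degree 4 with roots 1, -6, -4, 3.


A monic polynomial with roots 1, -6, -4, 3 is:
p(x) = (x - 1)(x + 6)(x + 4)(x - 3)
After multiplying by (x - 1): x - 1
After multiplying by (x + 6): x^2 + 5x - 6
After multiplying by (x + 4): x^3 + 9x^2 + 14x - 24
After multiplying by (x - 3): x^4 + 6x^3 - 13x^2 - 66x + 72

x^4 + 6x^3 - 13x^2 - 66x + 72


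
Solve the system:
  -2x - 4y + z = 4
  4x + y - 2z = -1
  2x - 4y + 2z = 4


Using Cramer's rule. Expand each determinant along the first row.
D  = (-2)*[1*2 - (-2)*(-4)] - (-4)*[4*2 - (-2)*2] + 1*[4*(-4) - 1*2]
  = (-2)*(-6) - (-4)*(12) + 1*(-18) = 42
Dx = 4*[1*2 - (-2)*(-4)] - (-4)*[(-1)*2 - (-2)*4] + 1*[(-1)*(-4) - 1*4]
  = 4*(-6) - (-4)*(6) + 1*(0) = 0
Dy = (-2)*[(-1)*2 - (-2)*4] - 4*[4*2 - (-2)*2] + 1*[4*4 - (-1)*2]
  = (-2)*(6) - 4*(12) + 1*(18) = -42
Dz = (-2)*[1*4 - (-1)*(-4)] - (-4)*[4*4 - (-1)*2] + 4*[4*(-4) - 1*2]
  = (-2)*(0) - (-4)*(18) + 4*(-18) = 0
x = Dx/D = 0/42 = 0, y = Dy/D = -42/42 = -1, z = Dz/D = 0/42 = 0
Check eq1: (-2)(0) + (-4)(-1) + (1)(0) = 4 = 4 ✓
Check eq2: (4)(0) + (1)(-1) + (-2)(0) = -1 = -1 ✓
Check eq3: (2)(0) + (-4)(-1) + (2)(0) = 4 = 4 ✓

x = 0, y = -1, z = 0


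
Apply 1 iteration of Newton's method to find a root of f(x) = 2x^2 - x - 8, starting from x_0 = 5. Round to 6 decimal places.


Newton's method: x_(n+1) = x_n - f(x_n)/f'(x_n)
f(x) = 2x^2 - x - 8
f'(x) = 4x - 1

Iteration 1:
  f(5.000000) = 37.000000
  f'(5.000000) = 19.000000
  x_1 = 5.000000 - (37.000000)/(19.000000) = 3.052632

x_1 = 3.052632


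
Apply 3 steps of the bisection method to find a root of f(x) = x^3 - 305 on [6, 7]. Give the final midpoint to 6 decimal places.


f(x) = x^3 - 305
f(6) = -89 < 0
f(7) = 38 > 0

Step 1: midpoint = (6.000000 + 7.000000)/2 = 6.500000
  f(6.500000) = -30.375000
  f(mid) < 0, so root is in [6.500000, 7.000000]

Step 2: midpoint = (6.500000 + 7.000000)/2 = 6.750000
  f(6.750000) = 2.546875
  f(mid) > 0, so root is in [6.500000, 6.750000]

Step 3: midpoint = (6.500000 + 6.750000)/2 = 6.625000
  f(6.625000) = -14.224609
  f(mid) < 0, so root is in [6.625000, 6.750000]

midpoint = 6.625000


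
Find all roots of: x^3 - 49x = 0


The constant term is 0, so x = 0 is a root. Factor out x:
  x^2 - 49 = 0
Solve the quadratic x^2 - 49 = 0: discriminant = 0^2 - 4(1)(-49) = 0 + 196 = 196.
sqrt(196) = 14, so x = (0 ± 14)/2: x = 7 or x = -7.
Collecting all roots found:

x = -7, x = 0, x = 7


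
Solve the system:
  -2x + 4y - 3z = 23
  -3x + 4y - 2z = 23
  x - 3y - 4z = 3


Using Cramer's rule. Expand each determinant along the first row.
D  = (-2)*[4*(-4) - (-2)*(-3)] - 4*[(-3)*(-4) - (-2)*1] + (-3)*[(-3)*(-3) - 4*1]
  = (-2)*(-22) - 4*(14) + (-3)*(5) = -27
Dx = 23*[4*(-4) - (-2)*(-3)] - 4*[23*(-4) - (-2)*3] + (-3)*[23*(-3) - 4*3]
  = 23*(-22) - 4*(-86) + (-3)*(-81) = 81
Dy = (-2)*[23*(-4) - (-2)*3] - 23*[(-3)*(-4) - (-2)*1] + (-3)*[(-3)*3 - 23*1]
  = (-2)*(-86) - 23*(14) + (-3)*(-32) = -54
Dz = (-2)*[4*3 - 23*(-3)] - 4*[(-3)*3 - 23*1] + 23*[(-3)*(-3) - 4*1]
  = (-2)*(81) - 4*(-32) + 23*(5) = 81
x = Dx/D = 81/-27 = -3, y = Dy/D = -54/-27 = 2, z = Dz/D = 81/-27 = -3
Check eq1: (-2)(-3) + (4)(2) + (-3)(-3) = 23 = 23 ✓
Check eq2: (-3)(-3) + (4)(2) + (-2)(-3) = 23 = 23 ✓
Check eq3: (1)(-3) + (-3)(2) + (-4)(-3) = 3 = 3 ✓

x = -3, y = 2, z = -3


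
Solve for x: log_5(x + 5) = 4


Convert to exponential form: x + 5 = 5^4 = 625
x = 625 - 5 = 620
Check: log_5(620 + 5) = log_5(625) = log_5(625) = 4 ✓

x = 620


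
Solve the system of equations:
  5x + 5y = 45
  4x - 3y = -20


Using Cramer's rule:
Determinant D = (5)(-3) - (4)(5) = -15 - 20 = -35
Dx = (45)(-3) - (-20)(5) = -135 + 100 = -35
Dy = (5)(-20) - (4)(45) = -100 - 180 = -280
x = Dx/D = -35/-35 = 1
y = Dy/D = -280/-35 = 8

x = 1, y = 8


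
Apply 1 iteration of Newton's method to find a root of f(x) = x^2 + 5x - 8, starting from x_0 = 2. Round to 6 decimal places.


Newton's method: x_(n+1) = x_n - f(x_n)/f'(x_n)
f(x) = x^2 + 5x - 8
f'(x) = 2x + 5

Iteration 1:
  f(2.000000) = 6.000000
  f'(2.000000) = 9.000000
  x_1 = 2.000000 - (6.000000)/(9.000000) = 1.333333

x_1 = 1.333333


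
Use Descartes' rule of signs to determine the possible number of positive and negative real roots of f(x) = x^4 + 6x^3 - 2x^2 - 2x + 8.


Descartes' rule of signs:

For positive roots, count sign changes in f(x) = x^4 + 6x^3 - 2x^2 - 2x + 8:
Signs of coefficients: +, +, -, -, +
Number of sign changes: 2
Possible positive real roots: 2, 0

For negative roots, examine f(-x) = x^4 - 6x^3 - 2x^2 + 2x + 8:
Signs of coefficients: +, -, -, +, +
Number of sign changes: 2
Possible negative real roots: 2, 0

Positive roots: 2 or 0; Negative roots: 2 or 0


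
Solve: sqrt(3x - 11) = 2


Square both sides: 3x - 11 = 2^2 = 4
3x = 4 + 11 = 15
x = 5
Check: sqrt(3*5 - 11) = sqrt(4) = 2 ✓

x = 5


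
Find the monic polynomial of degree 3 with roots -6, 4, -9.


A monic polynomial with roots -6, 4, -9 is:
p(x) = (x + 6)(x - 4)(x + 9)
After multiplying by (x + 6): x + 6
After multiplying by (x - 4): x^2 + 2x - 24
After multiplying by (x + 9): x^3 + 11x^2 - 6x - 216

x^3 + 11x^2 - 6x - 216


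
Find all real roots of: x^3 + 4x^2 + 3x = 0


The constant term is 0, so x = 0 is a root. Factor out x:
  x(x^2 + 4x + 3) = 0
Solve the quadratic x^2 + 4x + 3 = 0: discriminant = 4^2 - 4(1)(3) = 16 - 12 = 4.
sqrt(4) = 2, so x = (-4 ± 2)/2: x = -1 or x = -3.

x = -3, x = -1, x = 0


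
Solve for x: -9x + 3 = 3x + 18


Starting with: -9x + 3 = 3x + 18
Move all x terms to left: (-9 - 3)x = 18 - 3
Simplify: -12x = 15
Divide both sides by -12: x = -5/4

x = -5/4


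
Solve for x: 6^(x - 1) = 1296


Express both sides with the same base.
1296 = 6^4
Since the bases match, equate exponents: x - 1 = 4
So x = 4 - (-1) = 5

x = 5


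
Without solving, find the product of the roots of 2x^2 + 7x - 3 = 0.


By Vieta's formulas for ax^2 + bx + c = 0:
  Sum of roots = -b/a
  Product of roots = c/a

Here a = 2, b = 7, c = -3
Sum = -(7)/2 = -7/2
Product = -3/2 = -3/2

Product = -3/2


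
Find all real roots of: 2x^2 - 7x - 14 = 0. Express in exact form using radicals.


Using the quadratic formula: x = (-b ± sqrt(b^2 - 4ac)) / (2a)
Here a = 2, b = -7, c = -14
Discriminant = b^2 - 4ac = (-7)^2 - 4(2)(-14) = 49 + 112 = 161
Since discriminant = 161 > 0, there are two real roots.
x = (7 ± sqrt(161)) / 4
Numerically: x ≈ 4.9221 or x ≈ -1.4221

x = (7 + sqrt(161)) / 4 or x = (7 - sqrt(161)) / 4


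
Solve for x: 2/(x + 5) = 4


Multiply both sides by (x + 5): 2 = 4(x + 5)
Distribute: 2 = 4x + 20
4x = 2 - 20 = -18
x = -9/2

x = -9/2


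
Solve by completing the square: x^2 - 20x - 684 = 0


Start: x^2 - 20x - 684 = 0
Move constant: x^2 - 20x = 684
Half of -20 is -10, squared is 100
Add 100 to both sides: x^2 - 20x + 100 = 784
(x - 10)^2 = 784
x - 10 = ±28
x = 10 + 28 = 38 or x = 10 - 28 = -18

x = -18, x = 38


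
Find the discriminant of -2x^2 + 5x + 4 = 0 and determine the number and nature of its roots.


For ax^2 + bx + c = 0, discriminant D = b^2 - 4ac
Here a = -2, b = 5, c = 4
D = (5)^2 - 4(-2)(4) = 25 + 32 = 57

D = 57 > 0 but not a perfect square
The equation has 2 distinct real irrational roots.

Discriminant = 57, 2 distinct real irrational roots


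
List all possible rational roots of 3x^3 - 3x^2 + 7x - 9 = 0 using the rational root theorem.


Rational root theorem: possible roots are ±p/q where:
  p divides the constant term (-9): p ∈ {1, 3, 9}
  q divides the leading coefficient (3): q ∈ {1, 3}

All possible rational roots: -9, -3, -1, -1/3, 1/3, 1, 3, 9

-9, -3, -1, -1/3, 1/3, 1, 3, 9


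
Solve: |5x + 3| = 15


An absolute value equation |expr| = 15 gives two cases:
Case 1: 5x + 3 = 15
  5x = 12, so x = 12/5
Case 2: 5x + 3 = -15
  5x = -18, so x = -18/5

x = -18/5, x = 12/5


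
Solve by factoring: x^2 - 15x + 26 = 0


We need two numbers that multiply to 26 and add to -15.
Those numbers are -13 and -2 (since (-13) * (-2) = 26 and (-13) + (-2) = -15).
So x^2 - 15x + 26 = (x - 13)(x - 2) = 0
Setting each factor to zero: x = 13 or x = 2

x = 2, x = 13


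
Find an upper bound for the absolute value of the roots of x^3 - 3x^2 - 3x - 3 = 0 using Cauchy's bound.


Cauchy's bound: all roots r satisfy |r| <= 1 + max(|a_i/a_n|) for i = 0,...,n-1
where a_n is the leading coefficient.

Coefficients: [1, -3, -3, -3]
Leading coefficient a_n = 1
Ratios |a_i/a_n|: 3, 3, 3
Maximum ratio: 3
Cauchy's bound: |r| <= 1 + 3 = 4

Upper bound = 4


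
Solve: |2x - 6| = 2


An absolute value equation |expr| = 2 gives two cases:
Case 1: 2x - 6 = 2
  2x = 8, so x = 4
Case 2: 2x - 6 = -2
  2x = 4, so x = 2

x = 2, x = 4


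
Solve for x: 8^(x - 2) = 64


Express both sides with the same base.
64 = 8^2
Since the bases match, equate exponents: x - 2 = 2
So x = 2 - (-2) = 4

x = 4


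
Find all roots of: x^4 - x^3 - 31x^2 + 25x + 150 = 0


Let p(x) = x^4 - x^3 - 31x^2 + 25x + 150. By the rational root theorem (leading coefficient 1), any rational root is an integer divisor of 150: try ±1, ±2, ... in turn.
Test x = 1: value = 144 ≠ 0.
Test x = -1: value = 96 ≠ 0.
Test x = 2: value = 84 ≠ 0.
Test x = -2: value = 0 ✓, so (x + 2) is a factor.
Synthetic division by (x + 2): bring down 1; 1(-2) - 1 = -3; (-3)(-2) - 31 = -25; (-25)(-2) + 25 = 75; 75(-2) + 150 = 0 → quotient x^3 - 3x^2 - 25x + 75, remainder 0.
Continue with the quotient x^3 - 3x^2 - 25x + 75 (candidates must divide 75).
Test x = 3: value = 0 ✓, so (x - 3) is a factor.
Synthetic division by (x - 3): bring down 1; 1(3) - 3 = 0; 0(3) - 25 = -25; (-25)(3) + 75 = 0 → quotient x^2 - 25, remainder 0.
Solve the quadratic x^2 - 25 = 0: discriminant = 0^2 - 4(1)(-25) = 0 + 100 = 100.
sqrt(100) = 10, so x = (0 ± 10)/2: x = 5 or x = -5.
Collecting all roots found:

x = -5, x = -2, x = 3, x = 5


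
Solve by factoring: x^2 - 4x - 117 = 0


We need two numbers that multiply to -117 and add to -4.
Those numbers are -13 and 9 (since (-13) * 9 = -117 and (-13) + 9 = -4).
So x^2 - 4x - 117 = (x - 13)(x + 9) = 0
Setting each factor to zero: x = 13 or x = -9

x = -9, x = 13
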